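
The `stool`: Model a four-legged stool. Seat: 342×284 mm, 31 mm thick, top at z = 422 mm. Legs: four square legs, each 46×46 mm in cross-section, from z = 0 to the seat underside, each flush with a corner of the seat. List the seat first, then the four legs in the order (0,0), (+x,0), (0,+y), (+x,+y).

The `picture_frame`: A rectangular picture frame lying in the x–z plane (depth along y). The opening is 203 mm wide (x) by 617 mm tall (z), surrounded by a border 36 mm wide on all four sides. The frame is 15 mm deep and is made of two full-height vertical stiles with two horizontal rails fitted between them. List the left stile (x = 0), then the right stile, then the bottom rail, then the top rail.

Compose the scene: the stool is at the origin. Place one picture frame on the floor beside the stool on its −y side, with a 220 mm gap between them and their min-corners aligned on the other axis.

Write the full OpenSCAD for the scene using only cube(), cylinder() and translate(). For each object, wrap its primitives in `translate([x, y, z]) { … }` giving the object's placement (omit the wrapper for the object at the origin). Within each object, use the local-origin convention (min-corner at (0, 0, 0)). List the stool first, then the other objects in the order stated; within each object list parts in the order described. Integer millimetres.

translate([0, 0, 391]) cube([342, 284, 31]);
cube([46, 46, 391]);
translate([296, 0, 0]) cube([46, 46, 391]);
translate([0, 238, 0]) cube([46, 46, 391]);
translate([296, 238, 0]) cube([46, 46, 391]);
translate([0, -235, 0]) {
  cube([36, 15, 689]);
  translate([239, 0, 0]) cube([36, 15, 689]);
  translate([36, 0, 0]) cube([203, 15, 36]);
  translate([36, 0, 653]) cube([203, 15, 36]);
}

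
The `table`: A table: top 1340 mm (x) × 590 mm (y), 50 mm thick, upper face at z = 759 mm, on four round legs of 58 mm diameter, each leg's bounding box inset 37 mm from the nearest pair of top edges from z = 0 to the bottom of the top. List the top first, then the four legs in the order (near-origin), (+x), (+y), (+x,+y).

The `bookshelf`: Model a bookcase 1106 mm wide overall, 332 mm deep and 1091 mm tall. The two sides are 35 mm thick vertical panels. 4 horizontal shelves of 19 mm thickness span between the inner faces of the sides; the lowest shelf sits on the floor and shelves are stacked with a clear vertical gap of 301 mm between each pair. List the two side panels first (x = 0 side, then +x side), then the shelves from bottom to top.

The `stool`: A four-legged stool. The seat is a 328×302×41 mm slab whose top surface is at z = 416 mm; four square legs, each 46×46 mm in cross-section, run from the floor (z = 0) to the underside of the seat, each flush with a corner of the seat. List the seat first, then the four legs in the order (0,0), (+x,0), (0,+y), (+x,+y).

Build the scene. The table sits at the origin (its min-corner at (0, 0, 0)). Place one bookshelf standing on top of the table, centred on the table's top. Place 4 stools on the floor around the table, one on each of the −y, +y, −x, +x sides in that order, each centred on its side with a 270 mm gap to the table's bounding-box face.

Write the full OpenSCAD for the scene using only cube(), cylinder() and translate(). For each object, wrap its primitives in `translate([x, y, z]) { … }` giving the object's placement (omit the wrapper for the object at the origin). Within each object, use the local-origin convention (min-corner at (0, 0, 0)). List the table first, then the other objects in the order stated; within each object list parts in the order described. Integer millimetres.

translate([0, 0, 709]) cube([1340, 590, 50]);
translate([66, 66, 0]) cylinder(h = 709, r = 29);
translate([1274, 66, 0]) cylinder(h = 709, r = 29);
translate([66, 524, 0]) cylinder(h = 709, r = 29);
translate([1274, 524, 0]) cylinder(h = 709, r = 29);
translate([117, 129, 759]) {
  cube([35, 332, 1091]);
  translate([1071, 0, 0]) cube([35, 332, 1091]);
  translate([35, 0, 0]) cube([1036, 332, 19]);
  translate([35, 0, 320]) cube([1036, 332, 19]);
  translate([35, 0, 640]) cube([1036, 332, 19]);
  translate([35, 0, 960]) cube([1036, 332, 19]);
}
translate([506, -572, 0]) {
  translate([0, 0, 375]) cube([328, 302, 41]);
  cube([46, 46, 375]);
  translate([282, 0, 0]) cube([46, 46, 375]);
  translate([0, 256, 0]) cube([46, 46, 375]);
  translate([282, 256, 0]) cube([46, 46, 375]);
}
translate([506, 860, 0]) {
  translate([0, 0, 375]) cube([328, 302, 41]);
  cube([46, 46, 375]);
  translate([282, 0, 0]) cube([46, 46, 375]);
  translate([0, 256, 0]) cube([46, 46, 375]);
  translate([282, 256, 0]) cube([46, 46, 375]);
}
translate([-598, 144, 0]) {
  translate([0, 0, 375]) cube([328, 302, 41]);
  cube([46, 46, 375]);
  translate([282, 0, 0]) cube([46, 46, 375]);
  translate([0, 256, 0]) cube([46, 46, 375]);
  translate([282, 256, 0]) cube([46, 46, 375]);
}
translate([1610, 144, 0]) {
  translate([0, 0, 375]) cube([328, 302, 41]);
  cube([46, 46, 375]);
  translate([282, 0, 0]) cube([46, 46, 375]);
  translate([0, 256, 0]) cube([46, 46, 375]);
  translate([282, 256, 0]) cube([46, 46, 375]);
}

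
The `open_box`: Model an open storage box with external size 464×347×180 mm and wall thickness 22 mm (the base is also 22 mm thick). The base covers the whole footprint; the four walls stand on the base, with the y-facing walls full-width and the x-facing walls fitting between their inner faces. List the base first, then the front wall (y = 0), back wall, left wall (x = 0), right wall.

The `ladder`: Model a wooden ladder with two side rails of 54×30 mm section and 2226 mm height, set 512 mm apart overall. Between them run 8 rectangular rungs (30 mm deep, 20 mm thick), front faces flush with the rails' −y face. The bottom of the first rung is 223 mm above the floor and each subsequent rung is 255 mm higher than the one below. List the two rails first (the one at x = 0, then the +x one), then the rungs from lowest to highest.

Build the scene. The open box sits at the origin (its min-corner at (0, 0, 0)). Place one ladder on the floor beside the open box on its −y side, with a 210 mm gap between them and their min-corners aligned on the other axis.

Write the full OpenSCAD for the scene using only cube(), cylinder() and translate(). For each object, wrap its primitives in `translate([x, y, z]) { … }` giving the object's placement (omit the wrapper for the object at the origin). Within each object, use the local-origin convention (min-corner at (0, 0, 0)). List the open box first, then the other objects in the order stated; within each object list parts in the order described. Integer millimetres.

cube([464, 347, 22]);
translate([0, 0, 22]) cube([464, 22, 158]);
translate([0, 325, 22]) cube([464, 22, 158]);
translate([0, 22, 22]) cube([22, 303, 158]);
translate([442, 22, 22]) cube([22, 303, 158]);
translate([0, -240, 0]) {
  cube([54, 30, 2226]);
  translate([458, 0, 0]) cube([54, 30, 2226]);
  translate([54, 0, 223]) cube([404, 30, 20]);
  translate([54, 0, 478]) cube([404, 30, 20]);
  translate([54, 0, 733]) cube([404, 30, 20]);
  translate([54, 0, 988]) cube([404, 30, 20]);
  translate([54, 0, 1243]) cube([404, 30, 20]);
  translate([54, 0, 1498]) cube([404, 30, 20]);
  translate([54, 0, 1753]) cube([404, 30, 20]);
  translate([54, 0, 2008]) cube([404, 30, 20]);
}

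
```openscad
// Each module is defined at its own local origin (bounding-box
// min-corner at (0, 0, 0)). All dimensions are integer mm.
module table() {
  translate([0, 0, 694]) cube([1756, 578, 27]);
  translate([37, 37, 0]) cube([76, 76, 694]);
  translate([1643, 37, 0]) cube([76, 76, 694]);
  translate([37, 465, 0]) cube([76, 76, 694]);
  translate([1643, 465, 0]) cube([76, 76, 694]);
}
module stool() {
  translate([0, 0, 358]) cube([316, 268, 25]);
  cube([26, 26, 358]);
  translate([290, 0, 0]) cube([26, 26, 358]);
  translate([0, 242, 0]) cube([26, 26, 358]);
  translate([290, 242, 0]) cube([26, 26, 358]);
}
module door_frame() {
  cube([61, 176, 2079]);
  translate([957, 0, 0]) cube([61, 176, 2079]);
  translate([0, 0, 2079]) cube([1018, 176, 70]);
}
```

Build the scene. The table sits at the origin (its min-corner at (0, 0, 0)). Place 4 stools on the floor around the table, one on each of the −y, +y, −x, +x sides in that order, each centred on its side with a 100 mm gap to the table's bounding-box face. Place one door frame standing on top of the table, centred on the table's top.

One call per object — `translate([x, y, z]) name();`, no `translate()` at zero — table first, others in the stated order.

table();
translate([720, -368, 0]) stool();
translate([720, 678, 0]) stool();
translate([-416, 155, 0]) stool();
translate([1856, 155, 0]) stool();
translate([369, 201, 721]) door_frame();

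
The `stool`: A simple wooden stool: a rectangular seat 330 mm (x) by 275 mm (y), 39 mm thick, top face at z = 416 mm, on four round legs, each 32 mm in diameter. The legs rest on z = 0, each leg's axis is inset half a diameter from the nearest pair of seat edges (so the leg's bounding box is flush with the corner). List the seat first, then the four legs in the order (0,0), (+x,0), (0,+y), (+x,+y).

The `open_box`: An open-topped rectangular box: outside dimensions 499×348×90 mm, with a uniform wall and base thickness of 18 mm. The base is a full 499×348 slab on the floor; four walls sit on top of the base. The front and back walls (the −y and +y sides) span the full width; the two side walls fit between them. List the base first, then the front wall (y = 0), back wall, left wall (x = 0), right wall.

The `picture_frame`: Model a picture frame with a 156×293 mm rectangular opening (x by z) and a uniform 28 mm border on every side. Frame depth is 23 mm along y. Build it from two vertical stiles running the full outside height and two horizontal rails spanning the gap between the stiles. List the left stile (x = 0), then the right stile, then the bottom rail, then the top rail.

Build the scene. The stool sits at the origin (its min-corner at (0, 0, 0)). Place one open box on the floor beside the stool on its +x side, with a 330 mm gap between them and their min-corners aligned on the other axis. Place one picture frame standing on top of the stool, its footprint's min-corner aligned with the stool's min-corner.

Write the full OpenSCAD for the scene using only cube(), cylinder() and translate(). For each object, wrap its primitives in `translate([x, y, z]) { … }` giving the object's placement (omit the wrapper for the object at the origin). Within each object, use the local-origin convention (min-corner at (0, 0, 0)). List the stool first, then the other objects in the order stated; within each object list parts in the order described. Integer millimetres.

translate([0, 0, 377]) cube([330, 275, 39]);
translate([16, 16, 0]) cylinder(h = 377, r = 16);
translate([314, 16, 0]) cylinder(h = 377, r = 16);
translate([16, 259, 0]) cylinder(h = 377, r = 16);
translate([314, 259, 0]) cylinder(h = 377, r = 16);
translate([660, 0, 0]) {
  cube([499, 348, 18]);
  translate([0, 0, 18]) cube([499, 18, 72]);
  translate([0, 330, 18]) cube([499, 18, 72]);
  translate([0, 18, 18]) cube([18, 312, 72]);
  translate([481, 18, 18]) cube([18, 312, 72]);
}
translate([0, 0, 416]) {
  cube([28, 23, 349]);
  translate([184, 0, 0]) cube([28, 23, 349]);
  translate([28, 0, 0]) cube([156, 23, 28]);
  translate([28, 0, 321]) cube([156, 23, 28]);
}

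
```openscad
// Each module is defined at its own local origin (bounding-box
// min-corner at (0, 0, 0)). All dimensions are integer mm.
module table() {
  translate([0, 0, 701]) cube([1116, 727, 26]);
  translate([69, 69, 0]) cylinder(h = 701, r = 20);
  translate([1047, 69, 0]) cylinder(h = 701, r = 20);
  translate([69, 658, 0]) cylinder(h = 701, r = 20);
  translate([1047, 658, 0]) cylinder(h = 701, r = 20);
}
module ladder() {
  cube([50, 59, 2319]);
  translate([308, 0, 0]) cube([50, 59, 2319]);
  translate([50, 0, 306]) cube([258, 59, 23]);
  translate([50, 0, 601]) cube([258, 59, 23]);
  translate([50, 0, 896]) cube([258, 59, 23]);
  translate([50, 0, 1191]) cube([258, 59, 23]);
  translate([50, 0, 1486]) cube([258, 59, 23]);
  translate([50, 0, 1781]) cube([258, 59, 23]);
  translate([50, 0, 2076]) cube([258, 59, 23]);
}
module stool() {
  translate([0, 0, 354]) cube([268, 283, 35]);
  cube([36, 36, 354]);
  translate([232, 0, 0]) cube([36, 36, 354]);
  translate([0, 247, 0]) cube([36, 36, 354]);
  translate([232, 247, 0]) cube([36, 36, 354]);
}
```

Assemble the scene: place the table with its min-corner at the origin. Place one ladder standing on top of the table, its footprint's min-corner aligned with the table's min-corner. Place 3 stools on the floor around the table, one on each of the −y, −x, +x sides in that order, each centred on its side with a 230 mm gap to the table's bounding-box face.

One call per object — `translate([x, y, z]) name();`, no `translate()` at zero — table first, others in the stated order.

table();
translate([0, 0, 727]) ladder();
translate([424, -513, 0]) stool();
translate([-498, 222, 0]) stool();
translate([1346, 222, 0]) stool();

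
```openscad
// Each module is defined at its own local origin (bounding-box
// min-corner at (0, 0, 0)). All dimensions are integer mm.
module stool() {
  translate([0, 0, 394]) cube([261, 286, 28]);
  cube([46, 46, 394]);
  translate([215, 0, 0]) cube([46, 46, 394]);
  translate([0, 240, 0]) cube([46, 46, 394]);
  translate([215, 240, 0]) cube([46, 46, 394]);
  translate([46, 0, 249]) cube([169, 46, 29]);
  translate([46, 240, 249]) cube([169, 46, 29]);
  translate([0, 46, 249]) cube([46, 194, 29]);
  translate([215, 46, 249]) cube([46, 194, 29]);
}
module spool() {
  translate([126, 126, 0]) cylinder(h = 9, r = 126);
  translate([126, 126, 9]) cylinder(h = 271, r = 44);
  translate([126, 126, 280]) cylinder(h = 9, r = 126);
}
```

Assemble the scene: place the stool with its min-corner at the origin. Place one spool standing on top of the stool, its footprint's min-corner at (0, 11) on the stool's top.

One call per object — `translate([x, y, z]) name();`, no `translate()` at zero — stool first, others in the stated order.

stool();
translate([0, 11, 422]) spool();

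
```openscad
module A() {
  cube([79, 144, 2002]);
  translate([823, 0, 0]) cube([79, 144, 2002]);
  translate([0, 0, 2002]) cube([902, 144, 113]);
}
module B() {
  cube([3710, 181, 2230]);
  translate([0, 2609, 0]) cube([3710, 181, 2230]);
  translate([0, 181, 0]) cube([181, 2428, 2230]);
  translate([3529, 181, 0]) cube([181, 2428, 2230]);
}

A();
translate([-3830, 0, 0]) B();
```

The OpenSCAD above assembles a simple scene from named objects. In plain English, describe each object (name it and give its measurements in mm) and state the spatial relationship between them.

A is a door frame. The clear opening is 744 mm wide and 2002 mm high. Two 79 mm wide jambs, 144 mm deep, stand either side of the opening from the floor to the top of the opening. A 113 mm thick head sits across the top of both jambs, spanning the full outside width of the frame.

B is the wall frame of a small rectangular building: four walls, each 2230 mm tall and 181 mm thick, enclosing a footprint 3710 mm (x) by 2790 mm (y) outside-to-outside, with no floor or roof. The front and back walls (the −y and +y sides) span the full width; the two side walls fit between them.

The house frame is on the floor beside the door frame on its −x side.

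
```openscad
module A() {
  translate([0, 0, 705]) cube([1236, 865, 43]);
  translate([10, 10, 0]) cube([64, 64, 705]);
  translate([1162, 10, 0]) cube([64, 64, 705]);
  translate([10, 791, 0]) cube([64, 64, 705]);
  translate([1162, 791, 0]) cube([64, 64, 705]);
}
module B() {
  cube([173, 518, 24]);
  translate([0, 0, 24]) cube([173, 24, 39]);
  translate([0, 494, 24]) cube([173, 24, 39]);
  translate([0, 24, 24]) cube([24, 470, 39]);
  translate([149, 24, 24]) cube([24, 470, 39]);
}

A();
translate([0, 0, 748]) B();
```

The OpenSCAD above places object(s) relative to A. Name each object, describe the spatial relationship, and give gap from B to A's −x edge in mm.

The open box's min-x is at 0; the table's min-x is 0; gap = 0 mm.

A is a table. B is an open box. The open box is on top of the table. The gap from the open box to the table's −x edge is 0 mm.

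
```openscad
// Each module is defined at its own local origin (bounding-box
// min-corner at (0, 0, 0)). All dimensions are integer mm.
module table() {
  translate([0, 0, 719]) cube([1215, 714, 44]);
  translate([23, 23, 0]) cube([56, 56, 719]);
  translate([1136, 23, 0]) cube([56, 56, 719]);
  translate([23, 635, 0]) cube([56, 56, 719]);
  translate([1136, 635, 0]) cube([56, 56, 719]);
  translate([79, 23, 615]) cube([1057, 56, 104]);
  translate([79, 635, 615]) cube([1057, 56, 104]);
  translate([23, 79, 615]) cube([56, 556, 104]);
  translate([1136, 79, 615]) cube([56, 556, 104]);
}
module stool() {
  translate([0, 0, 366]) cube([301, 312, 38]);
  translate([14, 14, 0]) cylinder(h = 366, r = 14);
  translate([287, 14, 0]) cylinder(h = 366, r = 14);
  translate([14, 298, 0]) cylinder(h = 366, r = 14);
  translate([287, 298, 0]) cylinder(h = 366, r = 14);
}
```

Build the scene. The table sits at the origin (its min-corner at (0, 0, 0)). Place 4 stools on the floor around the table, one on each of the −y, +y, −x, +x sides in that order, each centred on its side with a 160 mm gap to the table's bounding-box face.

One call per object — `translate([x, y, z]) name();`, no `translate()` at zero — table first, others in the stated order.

table();
translate([457, -472, 0]) stool();
translate([457, 874, 0]) stool();
translate([-461, 201, 0]) stool();
translate([1375, 201, 0]) stool();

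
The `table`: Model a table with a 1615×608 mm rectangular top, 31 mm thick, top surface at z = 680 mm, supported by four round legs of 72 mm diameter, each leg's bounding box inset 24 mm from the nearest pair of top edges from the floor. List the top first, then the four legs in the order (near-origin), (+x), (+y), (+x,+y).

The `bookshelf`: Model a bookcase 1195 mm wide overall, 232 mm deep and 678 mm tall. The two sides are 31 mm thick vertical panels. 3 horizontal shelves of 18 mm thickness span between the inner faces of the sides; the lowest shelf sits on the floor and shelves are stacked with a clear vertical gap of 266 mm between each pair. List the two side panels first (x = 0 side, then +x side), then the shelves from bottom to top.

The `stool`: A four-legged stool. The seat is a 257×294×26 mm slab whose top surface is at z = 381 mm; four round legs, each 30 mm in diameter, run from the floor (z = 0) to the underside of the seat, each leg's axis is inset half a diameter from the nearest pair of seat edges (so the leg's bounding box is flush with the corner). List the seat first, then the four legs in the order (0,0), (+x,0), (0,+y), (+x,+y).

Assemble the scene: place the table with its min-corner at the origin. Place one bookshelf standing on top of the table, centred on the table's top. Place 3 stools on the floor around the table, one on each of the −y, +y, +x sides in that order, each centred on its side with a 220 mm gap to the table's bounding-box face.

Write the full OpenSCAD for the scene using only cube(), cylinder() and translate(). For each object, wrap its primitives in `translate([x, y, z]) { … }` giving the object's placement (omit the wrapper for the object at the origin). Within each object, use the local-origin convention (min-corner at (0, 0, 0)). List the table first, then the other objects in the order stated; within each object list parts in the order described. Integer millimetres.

translate([0, 0, 649]) cube([1615, 608, 31]);
translate([60, 60, 0]) cylinder(h = 649, r = 36);
translate([1555, 60, 0]) cylinder(h = 649, r = 36);
translate([60, 548, 0]) cylinder(h = 649, r = 36);
translate([1555, 548, 0]) cylinder(h = 649, r = 36);
translate([210, 188, 680]) {
  cube([31, 232, 678]);
  translate([1164, 0, 0]) cube([31, 232, 678]);
  translate([31, 0, 0]) cube([1133, 232, 18]);
  translate([31, 0, 284]) cube([1133, 232, 18]);
  translate([31, 0, 568]) cube([1133, 232, 18]);
}
translate([679, -514, 0]) {
  translate([0, 0, 355]) cube([257, 294, 26]);
  translate([15, 15, 0]) cylinder(h = 355, r = 15);
  translate([242, 15, 0]) cylinder(h = 355, r = 15);
  translate([15, 279, 0]) cylinder(h = 355, r = 15);
  translate([242, 279, 0]) cylinder(h = 355, r = 15);
}
translate([679, 828, 0]) {
  translate([0, 0, 355]) cube([257, 294, 26]);
  translate([15, 15, 0]) cylinder(h = 355, r = 15);
  translate([242, 15, 0]) cylinder(h = 355, r = 15);
  translate([15, 279, 0]) cylinder(h = 355, r = 15);
  translate([242, 279, 0]) cylinder(h = 355, r = 15);
}
translate([1835, 157, 0]) {
  translate([0, 0, 355]) cube([257, 294, 26]);
  translate([15, 15, 0]) cylinder(h = 355, r = 15);
  translate([242, 15, 0]) cylinder(h = 355, r = 15);
  translate([15, 279, 0]) cylinder(h = 355, r = 15);
  translate([242, 279, 0]) cylinder(h = 355, r = 15);
}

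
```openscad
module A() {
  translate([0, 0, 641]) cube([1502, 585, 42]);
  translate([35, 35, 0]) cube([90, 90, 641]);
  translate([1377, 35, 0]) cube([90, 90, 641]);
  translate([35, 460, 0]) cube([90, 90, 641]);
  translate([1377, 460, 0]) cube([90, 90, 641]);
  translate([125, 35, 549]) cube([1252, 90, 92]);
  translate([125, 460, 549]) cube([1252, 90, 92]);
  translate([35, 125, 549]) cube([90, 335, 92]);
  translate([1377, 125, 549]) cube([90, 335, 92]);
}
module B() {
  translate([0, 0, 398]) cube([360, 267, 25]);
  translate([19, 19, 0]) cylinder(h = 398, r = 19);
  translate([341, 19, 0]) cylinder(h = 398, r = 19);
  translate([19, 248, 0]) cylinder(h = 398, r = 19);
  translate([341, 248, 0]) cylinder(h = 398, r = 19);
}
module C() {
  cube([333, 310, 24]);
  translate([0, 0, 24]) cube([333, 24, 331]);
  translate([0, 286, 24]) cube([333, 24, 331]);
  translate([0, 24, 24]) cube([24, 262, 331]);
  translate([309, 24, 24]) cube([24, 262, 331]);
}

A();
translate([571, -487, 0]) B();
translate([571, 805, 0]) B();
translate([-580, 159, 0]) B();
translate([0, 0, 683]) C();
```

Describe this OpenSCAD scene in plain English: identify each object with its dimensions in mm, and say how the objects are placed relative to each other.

A is a table: top 1502 mm (x) × 585 mm (y), 42 mm thick, upper face at z = 683 mm, on four 90×90 mm square legs, each inset 35 mm from the nearest pair of top edges, running from z = 0 to the bottom of the top. Four apron rails, 90 mm thick and 92 mm tall, run between adjacent legs with their top edges flush with the underside of the top and their outer faces flush with the legs' outer faces.

B is a four-legged stool. The seat is 360×267 mm, 25 mm thick, top at z = 423 mm. It stands on four round legs, each 38 mm in diameter, from z = 0 to the seat underside, each leg's axis is inset half a diameter from the nearest pair of seat edges (so the leg's bounding box is flush with the corner).

C is an open-topped rectangular box: outside dimensions 333×310×355 mm, with a uniform wall and base thickness of 24 mm. The base is a full 333×310 slab on the floor; four walls sit on top of the base. The front and back walls (the −y and +y sides) span the full width; the two side walls fit between them.

Three stools sit around the table at the −y, +y, −x sides. The open box is on top of the table.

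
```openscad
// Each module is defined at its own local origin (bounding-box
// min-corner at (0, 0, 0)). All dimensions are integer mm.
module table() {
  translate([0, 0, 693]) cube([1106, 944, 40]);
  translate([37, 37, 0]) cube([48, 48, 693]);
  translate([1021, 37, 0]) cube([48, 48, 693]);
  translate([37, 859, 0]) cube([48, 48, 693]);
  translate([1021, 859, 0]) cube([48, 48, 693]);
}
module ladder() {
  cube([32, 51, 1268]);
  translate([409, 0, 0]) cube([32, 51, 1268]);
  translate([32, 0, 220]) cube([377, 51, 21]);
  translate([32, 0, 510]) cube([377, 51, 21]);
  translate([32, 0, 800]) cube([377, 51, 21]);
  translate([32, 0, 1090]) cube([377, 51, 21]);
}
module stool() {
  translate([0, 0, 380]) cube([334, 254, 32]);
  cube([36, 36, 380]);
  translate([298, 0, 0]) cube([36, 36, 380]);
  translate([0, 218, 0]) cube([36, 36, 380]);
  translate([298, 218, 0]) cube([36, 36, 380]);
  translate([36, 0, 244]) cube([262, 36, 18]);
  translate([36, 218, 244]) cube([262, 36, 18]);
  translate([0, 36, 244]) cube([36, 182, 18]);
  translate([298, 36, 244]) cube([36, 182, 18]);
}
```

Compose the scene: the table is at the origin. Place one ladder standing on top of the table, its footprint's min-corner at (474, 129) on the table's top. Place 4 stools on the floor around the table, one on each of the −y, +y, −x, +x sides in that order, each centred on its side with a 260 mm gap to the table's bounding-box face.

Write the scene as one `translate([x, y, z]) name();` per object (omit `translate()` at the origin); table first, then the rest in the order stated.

table();
translate([474, 129, 733]) ladder();
translate([386, -514, 0]) stool();
translate([386, 1204, 0]) stool();
translate([-594, 345, 0]) stool();
translate([1366, 345, 0]) stool();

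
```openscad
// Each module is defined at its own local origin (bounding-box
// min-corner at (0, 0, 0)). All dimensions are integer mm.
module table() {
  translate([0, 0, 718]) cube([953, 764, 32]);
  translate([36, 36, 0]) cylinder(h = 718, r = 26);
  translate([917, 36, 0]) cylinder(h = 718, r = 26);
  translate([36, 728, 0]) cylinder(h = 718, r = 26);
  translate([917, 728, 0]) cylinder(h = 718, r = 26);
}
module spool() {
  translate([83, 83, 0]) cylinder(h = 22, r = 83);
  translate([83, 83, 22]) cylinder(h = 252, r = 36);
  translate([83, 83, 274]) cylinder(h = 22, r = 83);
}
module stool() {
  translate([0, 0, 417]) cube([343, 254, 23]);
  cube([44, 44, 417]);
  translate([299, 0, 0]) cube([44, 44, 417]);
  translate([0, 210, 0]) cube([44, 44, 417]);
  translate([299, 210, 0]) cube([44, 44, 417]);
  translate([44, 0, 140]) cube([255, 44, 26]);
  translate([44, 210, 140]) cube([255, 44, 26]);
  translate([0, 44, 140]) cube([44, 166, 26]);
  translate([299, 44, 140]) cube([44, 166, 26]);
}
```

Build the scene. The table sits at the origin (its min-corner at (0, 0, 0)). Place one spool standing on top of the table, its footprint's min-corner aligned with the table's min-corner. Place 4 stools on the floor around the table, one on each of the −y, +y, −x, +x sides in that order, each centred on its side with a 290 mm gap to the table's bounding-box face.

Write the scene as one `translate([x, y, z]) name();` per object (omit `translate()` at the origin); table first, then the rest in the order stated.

table();
translate([0, 0, 750]) spool();
translate([305, -544, 0]) stool();
translate([305, 1054, 0]) stool();
translate([-633, 255, 0]) stool();
translate([1243, 255, 0]) stool();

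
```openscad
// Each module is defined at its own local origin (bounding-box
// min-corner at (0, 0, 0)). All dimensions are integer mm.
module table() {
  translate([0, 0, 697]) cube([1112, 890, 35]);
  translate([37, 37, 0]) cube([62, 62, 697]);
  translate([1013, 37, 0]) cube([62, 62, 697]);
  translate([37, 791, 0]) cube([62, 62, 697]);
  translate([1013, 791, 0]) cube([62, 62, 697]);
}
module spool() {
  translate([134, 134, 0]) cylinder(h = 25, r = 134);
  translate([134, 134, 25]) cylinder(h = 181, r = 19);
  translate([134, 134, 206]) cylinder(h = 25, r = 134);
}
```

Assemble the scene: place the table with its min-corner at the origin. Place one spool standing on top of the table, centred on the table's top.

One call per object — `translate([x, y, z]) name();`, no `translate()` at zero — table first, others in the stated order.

table();
translate([422, 311, 732]) spool();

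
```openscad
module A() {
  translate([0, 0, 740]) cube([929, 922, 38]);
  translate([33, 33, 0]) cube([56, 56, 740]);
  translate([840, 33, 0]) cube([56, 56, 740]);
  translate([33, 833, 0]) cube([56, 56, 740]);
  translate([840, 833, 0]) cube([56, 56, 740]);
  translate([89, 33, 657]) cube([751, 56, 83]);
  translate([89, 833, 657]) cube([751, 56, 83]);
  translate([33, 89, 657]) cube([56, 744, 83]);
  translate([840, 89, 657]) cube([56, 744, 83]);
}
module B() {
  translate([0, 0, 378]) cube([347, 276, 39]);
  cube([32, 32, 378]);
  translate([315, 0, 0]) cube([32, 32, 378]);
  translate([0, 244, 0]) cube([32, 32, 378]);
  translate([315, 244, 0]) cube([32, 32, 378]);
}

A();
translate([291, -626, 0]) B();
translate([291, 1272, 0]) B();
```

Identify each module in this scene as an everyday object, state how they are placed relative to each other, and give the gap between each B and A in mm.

A is a table. B is a stool. Two stools sit around the table at the −y, +y sides. The gap between each stool and the table is 350 mm.

Each stool's nearest face is 350 mm from the table's bounding box.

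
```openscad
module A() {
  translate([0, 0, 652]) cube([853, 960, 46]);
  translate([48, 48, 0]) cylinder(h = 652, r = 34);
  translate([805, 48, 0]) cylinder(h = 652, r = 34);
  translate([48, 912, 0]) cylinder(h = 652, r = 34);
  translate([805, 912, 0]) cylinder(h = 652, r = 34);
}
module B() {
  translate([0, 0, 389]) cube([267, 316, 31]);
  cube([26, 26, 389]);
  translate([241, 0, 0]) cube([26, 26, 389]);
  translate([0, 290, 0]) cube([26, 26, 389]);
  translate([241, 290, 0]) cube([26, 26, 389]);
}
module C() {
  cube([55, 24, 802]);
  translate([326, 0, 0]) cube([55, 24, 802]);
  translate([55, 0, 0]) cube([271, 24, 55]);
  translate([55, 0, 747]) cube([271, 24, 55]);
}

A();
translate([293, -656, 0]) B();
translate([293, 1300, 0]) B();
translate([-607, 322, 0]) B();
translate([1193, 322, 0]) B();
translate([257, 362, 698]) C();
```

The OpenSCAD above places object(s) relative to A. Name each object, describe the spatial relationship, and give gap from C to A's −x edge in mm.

A is a table. B is a stool. C is a picture frame. Four stools sit around the table at the −y, +y, −x, +x sides. The picture frame is on top of the table. The gap from the picture frame to the table's −x edge is 257 mm.

The picture frame's min-x is at 257; the table's min-x is 0; gap = 257 mm.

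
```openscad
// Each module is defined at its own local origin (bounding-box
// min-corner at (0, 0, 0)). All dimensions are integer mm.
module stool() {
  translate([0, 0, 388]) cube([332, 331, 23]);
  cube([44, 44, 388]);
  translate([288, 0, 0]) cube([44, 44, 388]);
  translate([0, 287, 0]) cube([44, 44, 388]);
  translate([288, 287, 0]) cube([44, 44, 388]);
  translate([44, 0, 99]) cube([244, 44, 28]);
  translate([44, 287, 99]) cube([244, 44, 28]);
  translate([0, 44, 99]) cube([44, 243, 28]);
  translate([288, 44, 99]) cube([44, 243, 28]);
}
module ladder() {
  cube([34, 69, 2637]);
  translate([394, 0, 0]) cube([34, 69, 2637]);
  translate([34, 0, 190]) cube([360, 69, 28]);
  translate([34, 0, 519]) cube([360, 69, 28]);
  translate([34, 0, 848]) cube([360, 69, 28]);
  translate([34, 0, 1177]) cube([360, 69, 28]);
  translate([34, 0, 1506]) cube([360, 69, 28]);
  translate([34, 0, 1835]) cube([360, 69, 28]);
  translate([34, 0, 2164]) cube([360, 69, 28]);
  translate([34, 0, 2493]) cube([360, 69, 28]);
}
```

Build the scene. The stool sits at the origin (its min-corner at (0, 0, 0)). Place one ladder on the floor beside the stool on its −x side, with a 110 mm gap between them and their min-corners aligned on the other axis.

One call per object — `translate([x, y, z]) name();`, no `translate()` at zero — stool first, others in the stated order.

stool();
translate([-538, 0, 0]) ladder();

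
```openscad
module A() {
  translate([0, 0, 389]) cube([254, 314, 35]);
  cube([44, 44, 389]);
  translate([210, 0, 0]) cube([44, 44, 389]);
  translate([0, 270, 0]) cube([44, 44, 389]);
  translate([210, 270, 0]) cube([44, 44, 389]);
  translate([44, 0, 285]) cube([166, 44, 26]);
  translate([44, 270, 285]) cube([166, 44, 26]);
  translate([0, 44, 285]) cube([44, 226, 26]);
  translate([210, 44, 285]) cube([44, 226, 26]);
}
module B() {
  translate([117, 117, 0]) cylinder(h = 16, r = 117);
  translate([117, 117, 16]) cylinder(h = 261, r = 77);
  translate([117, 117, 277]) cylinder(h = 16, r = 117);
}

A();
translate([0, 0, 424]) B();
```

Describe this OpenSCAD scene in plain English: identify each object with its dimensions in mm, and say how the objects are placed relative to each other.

A is a four-legged stool. The seat is 254×314 mm, 35 mm thick, top at z = 424 mm. It stands on four square legs, each 44×44 mm in cross-section, from z = 0 to the seat underside, each flush with a corner of the seat. Four stretchers, 44 mm wide and 26 mm tall, connect adjacent legs with their undersides at z = 285 mm, each running between the inner faces of the legs it joins and aligned with the legs' outer faces on the other axis.

B is a spool: two coaxial disc flanges of radius 117 mm and thickness 16 mm, joined by a core cylinder of radius 77 mm and height 261 mm. The lower flange rests on z = 0 and the three cylinders share a vertical axis.

The spool is on top of the stool.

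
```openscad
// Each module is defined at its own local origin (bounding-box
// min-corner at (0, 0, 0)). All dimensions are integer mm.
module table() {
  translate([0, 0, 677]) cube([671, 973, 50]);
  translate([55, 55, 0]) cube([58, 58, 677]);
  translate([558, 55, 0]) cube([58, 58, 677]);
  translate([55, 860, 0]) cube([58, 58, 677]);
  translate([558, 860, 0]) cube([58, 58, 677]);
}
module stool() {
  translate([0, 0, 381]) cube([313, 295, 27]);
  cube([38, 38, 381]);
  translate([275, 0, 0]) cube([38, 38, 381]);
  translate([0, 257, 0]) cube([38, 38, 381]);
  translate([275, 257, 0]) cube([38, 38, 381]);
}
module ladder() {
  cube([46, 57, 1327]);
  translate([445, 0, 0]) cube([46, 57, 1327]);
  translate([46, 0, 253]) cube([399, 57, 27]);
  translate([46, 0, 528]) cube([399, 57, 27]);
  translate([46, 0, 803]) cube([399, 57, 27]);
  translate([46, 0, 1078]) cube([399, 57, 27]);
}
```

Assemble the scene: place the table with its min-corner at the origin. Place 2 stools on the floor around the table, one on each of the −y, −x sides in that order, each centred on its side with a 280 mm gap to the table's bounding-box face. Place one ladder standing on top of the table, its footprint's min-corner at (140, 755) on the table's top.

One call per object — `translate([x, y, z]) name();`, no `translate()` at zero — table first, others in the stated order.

table();
translate([179, -575, 0]) stool();
translate([-593, 339, 0]) stool();
translate([140, 755, 727]) ladder();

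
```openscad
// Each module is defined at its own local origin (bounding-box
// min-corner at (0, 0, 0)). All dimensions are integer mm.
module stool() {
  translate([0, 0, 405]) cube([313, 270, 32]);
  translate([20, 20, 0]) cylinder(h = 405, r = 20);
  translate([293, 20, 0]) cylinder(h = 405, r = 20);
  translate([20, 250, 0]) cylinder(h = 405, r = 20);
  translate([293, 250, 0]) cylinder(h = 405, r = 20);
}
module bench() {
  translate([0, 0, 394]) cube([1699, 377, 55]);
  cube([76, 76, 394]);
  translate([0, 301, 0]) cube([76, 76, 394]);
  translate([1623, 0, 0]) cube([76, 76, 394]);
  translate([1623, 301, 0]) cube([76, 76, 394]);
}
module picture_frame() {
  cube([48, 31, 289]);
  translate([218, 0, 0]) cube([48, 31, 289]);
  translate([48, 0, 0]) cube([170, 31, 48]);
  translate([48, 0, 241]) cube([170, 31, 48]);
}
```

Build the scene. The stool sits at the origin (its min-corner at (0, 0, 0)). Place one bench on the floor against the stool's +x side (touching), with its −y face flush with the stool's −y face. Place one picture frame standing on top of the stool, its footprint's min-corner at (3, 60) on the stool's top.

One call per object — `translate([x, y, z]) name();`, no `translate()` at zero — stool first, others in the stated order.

stool();
translate([313, 0, 0]) bench();
translate([3, 60, 437]) picture_frame();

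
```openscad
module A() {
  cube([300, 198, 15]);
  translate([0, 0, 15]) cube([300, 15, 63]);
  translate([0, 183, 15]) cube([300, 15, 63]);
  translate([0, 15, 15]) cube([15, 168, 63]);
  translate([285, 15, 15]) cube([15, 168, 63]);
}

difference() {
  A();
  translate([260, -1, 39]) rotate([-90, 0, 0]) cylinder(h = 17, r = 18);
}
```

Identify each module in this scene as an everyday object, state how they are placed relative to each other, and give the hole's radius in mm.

The subtracted cylinder has r = 18 mm.

A is an open box. The open box has a circular hole through its front wall. The hole's radius is 18 mm.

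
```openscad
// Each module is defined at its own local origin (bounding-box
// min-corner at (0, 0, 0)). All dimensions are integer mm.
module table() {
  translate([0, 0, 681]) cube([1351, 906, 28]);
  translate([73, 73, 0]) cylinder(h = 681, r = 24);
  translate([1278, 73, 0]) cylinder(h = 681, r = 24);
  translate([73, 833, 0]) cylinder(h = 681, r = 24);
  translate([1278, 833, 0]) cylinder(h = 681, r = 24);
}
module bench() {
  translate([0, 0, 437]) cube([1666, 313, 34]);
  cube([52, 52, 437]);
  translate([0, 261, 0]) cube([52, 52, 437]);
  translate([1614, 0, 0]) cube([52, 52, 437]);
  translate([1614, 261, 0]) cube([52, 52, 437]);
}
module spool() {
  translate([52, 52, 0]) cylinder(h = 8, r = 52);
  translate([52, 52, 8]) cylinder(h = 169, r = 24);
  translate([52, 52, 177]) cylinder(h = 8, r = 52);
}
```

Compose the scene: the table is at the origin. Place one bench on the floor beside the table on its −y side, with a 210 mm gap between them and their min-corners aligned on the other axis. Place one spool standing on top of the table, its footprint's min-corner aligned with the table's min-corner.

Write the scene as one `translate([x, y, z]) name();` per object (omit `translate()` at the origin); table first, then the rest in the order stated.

table();
translate([0, -523, 0]) bench();
translate([0, 0, 709]) spool();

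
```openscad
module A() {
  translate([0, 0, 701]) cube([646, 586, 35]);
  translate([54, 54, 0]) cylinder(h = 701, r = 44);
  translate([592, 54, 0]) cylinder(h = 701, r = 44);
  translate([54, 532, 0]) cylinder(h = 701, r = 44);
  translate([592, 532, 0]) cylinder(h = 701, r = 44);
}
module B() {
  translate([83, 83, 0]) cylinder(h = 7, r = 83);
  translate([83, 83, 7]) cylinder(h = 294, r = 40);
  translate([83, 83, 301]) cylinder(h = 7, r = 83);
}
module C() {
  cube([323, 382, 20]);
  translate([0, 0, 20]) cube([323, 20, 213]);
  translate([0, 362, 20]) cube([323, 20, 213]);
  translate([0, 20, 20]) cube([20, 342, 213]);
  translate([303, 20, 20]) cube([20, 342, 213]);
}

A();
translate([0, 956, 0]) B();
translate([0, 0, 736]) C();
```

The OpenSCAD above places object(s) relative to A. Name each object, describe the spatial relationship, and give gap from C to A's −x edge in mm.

The open box's min-x is at 0; the table's min-x is 0; gap = 0 mm.

A is a table. B is a spool. C is an open box. The spool is on the floor beside the table on its +y side. The open box is on top of the table. The gap from the open box to the table's −x edge is 0 mm.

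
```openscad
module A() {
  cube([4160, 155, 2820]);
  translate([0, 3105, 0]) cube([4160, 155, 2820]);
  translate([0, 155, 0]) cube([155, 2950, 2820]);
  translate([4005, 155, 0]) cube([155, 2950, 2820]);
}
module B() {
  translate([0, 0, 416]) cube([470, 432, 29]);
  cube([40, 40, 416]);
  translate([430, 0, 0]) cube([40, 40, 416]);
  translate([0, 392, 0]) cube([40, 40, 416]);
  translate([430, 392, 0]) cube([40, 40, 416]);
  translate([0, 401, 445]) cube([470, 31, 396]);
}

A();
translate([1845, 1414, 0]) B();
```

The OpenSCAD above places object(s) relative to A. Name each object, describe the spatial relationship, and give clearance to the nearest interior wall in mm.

A is a house frame. B is a chair. The chair sits inside the house frame, centred. The clearance to the nearest interior wall is 1259 mm.

Clearances: x = 1690, y = 1259; minimum 1259 mm.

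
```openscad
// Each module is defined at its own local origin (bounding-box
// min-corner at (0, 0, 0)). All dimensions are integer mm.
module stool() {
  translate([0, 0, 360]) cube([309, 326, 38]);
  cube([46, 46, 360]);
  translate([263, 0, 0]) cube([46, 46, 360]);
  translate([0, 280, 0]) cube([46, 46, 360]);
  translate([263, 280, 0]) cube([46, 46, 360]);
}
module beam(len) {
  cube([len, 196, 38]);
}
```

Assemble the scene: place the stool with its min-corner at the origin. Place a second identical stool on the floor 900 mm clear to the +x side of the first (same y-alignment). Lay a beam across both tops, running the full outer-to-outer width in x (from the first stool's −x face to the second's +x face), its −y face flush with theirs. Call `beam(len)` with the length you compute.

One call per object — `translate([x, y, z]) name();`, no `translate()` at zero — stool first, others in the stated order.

stool();
translate([1209, 0, 0]) stool();
translate([0, 0, 398]) beam(1518);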